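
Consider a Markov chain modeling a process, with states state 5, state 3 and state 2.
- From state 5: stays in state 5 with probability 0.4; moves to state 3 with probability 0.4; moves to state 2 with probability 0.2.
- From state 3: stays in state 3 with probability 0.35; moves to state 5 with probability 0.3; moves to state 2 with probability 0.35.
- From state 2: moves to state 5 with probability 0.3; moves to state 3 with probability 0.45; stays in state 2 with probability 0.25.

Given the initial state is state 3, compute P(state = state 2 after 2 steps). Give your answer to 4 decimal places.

0.2700

Sum over the intermediate state after 1 step:
P = P(state 3→state 5)·P(state 5→state 2) + P(state 3→state 3)·P(state 3→state 2) + P(state 3→state 2)·P(state 2→state 2)
  = 0.3×0.2 + 0.35×0.35 + 0.35×0.25
  = 0.0600 + 0.1225 + 0.0875 = 0.2700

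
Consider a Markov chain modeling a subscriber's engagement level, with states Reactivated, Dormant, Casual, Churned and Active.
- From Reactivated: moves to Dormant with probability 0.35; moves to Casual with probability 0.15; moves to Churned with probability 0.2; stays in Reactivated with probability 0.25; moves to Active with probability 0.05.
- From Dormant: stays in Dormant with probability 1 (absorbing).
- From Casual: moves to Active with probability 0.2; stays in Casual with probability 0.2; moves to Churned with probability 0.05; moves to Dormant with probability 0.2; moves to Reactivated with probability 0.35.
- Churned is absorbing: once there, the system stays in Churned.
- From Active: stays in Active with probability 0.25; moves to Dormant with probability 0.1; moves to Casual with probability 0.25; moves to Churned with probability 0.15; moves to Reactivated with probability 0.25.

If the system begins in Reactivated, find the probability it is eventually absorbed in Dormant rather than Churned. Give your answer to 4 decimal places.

Let h(s) be the probability of absorption at Dormant starting from transient state s. Then h(Dormant) = 1 and h(Churned) = 0. By first-step analysis:
h(Reactivated) = 0.25·h(Reactivated) + 0.35·1 + 0.15·h(Casual) + 0.2·0 + 0.05·h(Active)
h(Casual) = 0.35·h(Reactivated) + 0.2·1 + 0.2·h(Casual) + 0.05·0 + 0.2·h(Active)
h(Active) = 0.25·h(Reactivated) + 0.1·1 + 0.25·h(Casual) + 0.15·0 + 0.25·h(Active)
Solving: h(Reactivated) = 0.6391, h(Casual) = 0.6722, h(Active) = 0.5705.
Starting from Reactivated, the probability is 0.6391.

0.6391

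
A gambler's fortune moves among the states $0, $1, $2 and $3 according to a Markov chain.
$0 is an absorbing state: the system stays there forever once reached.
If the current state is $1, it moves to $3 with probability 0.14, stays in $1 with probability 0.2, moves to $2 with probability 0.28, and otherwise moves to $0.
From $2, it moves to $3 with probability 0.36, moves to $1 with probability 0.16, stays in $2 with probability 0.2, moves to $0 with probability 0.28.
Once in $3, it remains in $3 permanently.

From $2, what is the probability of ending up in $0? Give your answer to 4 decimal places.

0.4785

Let h(s) be the probability of absorption at $0 starting from transient state s. Then h($0) = 1 and h($3) = 0. By first-step analysis:
h($1) = 0.38·1 + 0.2·h($1) + 0.28·h($2) + 0.14·0
h($2) = 0.28·1 + 0.16·h($1) + 0.2·h($2) + 0.36·0
Solving: h($1) = 0.6425, h($2) = 0.4785.
Starting from $2, the probability is 0.4785.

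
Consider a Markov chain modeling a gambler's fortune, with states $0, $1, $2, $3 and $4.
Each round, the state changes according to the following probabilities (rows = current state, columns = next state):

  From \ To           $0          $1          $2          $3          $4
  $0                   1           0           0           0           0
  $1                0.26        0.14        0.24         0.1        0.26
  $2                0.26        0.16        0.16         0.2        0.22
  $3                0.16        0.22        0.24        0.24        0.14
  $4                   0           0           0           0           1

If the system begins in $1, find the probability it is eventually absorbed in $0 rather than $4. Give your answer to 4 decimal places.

Let h(s) be the probability of absorption at $0 starting from transient state s. Then h($0) = 1 and h($4) = 0. By first-step analysis:
h($1) = 0.26·1 + 0.14·h($1) + 0.24·h($2) + 0.1·h($3) + 0.26·0
h($2) = 0.26·1 + 0.16·h($1) + 0.16·h($2) + 0.2·h($3) + 0.22·0
h($3) = 0.16·1 + 0.22·h($1) + 0.24·h($2) + 0.24·h($3) + 0.14·0
Solving: h($1) = 0.5122, h($2) = 0.5326, h($3) = 0.5270.
Starting from $1, the probability is 0.5122.

0.5122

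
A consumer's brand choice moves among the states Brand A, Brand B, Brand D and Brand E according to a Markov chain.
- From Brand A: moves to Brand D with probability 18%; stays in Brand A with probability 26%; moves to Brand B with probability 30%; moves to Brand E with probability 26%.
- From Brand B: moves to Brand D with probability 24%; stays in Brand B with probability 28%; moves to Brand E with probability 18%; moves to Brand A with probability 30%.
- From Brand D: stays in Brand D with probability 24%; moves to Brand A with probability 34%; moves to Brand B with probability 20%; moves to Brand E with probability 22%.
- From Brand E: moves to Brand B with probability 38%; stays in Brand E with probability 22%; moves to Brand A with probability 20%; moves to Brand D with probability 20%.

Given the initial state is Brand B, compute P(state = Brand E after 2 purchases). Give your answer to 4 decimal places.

Propagate the distribution vector 2 purchases from Brand B.
After 0 purchases: (0.0000, 1.0000, 0.0000, 0.0000)
After 1 purchase: (0.3000, 0.2800, 0.2400, 0.1800)
After 2 purchases: (0.2796, 0.2848, 0.2148, 0.2208)
P(in Brand E after 2 purchases) = 0.2208

0.2208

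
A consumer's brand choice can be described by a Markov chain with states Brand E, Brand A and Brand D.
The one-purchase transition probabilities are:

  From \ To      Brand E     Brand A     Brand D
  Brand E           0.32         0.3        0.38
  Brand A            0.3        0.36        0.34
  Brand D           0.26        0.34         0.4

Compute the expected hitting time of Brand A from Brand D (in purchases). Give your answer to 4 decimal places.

Let t(s) be the expected number of purchases to first reach Brand A from state s, with t(Brand A) = 0. Conditioning on the first purchase:
t(Brand E) = 1 + 0.32·t(Brand E) + 0.38·t(Brand D)
t(Brand D) = 1 + 0.26·t(Brand E) + 0.4·t(Brand D)
Solving: t(Brand E) = 3.1695, t(Brand D) = 3.0401.
Expected purchases from Brand D to Brand A: 3.0401.

3.0401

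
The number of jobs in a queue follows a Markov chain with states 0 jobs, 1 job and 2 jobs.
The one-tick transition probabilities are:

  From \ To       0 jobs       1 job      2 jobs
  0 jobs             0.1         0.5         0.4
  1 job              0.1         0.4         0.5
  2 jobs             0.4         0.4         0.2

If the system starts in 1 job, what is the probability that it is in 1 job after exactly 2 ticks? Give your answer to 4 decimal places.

Sum over the intermediate state after 1 tick:
P = P(1 job→0 jobs)·P(0 jobs→1 job) + P(1 job→1 job)·P(1 job→1 job) + P(1 job→2 jobs)·P(2 jobs→1 job)
  = 0.1×0.5 + 0.4×0.4 + 0.5×0.4
  = 0.0500 + 0.1600 + 0.2000 = 0.4100

0.4100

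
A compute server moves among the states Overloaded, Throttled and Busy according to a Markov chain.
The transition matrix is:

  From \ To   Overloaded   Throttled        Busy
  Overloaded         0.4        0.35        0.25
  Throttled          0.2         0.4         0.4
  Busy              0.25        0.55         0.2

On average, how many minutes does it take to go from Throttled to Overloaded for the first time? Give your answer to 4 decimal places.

Let t(s) be the expected number of minutes to first reach Overloaded from state s, with t(Overloaded) = 0. Conditioning on the first minute:
t(Throttled) = 1 + 0.4·t(Throttled) + 0.4·t(Busy)
t(Busy) = 1 + 0.55·t(Throttled) + 0.2·t(Busy)
Solving: t(Throttled) = 4.6154, t(Busy) = 4.4231.
Expected minutes from Throttled to Overloaded: 4.6154.

4.6154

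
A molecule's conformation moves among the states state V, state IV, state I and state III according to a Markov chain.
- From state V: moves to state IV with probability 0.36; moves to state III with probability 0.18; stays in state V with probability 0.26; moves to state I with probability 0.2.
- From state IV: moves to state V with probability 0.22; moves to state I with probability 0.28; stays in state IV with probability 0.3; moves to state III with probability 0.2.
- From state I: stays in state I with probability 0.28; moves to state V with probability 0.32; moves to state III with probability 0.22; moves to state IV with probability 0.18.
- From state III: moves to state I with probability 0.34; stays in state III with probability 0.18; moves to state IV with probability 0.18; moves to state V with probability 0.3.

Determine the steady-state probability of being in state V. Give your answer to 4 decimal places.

Let the stationary distribution be π with π = πP and π_1 + π_2 + π_3 + π_4 = 1.
π_1 = 0.26·π_1 + 0.22·π_2 + 0.32·π_3 + 0.3·π_4
π_2 = 0.36·π_1 + 0.3·π_2 + 0.18·π_3 + 0.18·π_4
π_3 = 0.2·π_1 + 0.28·π_2 + 0.28·π_3 + 0.34·π_4
Solving with the normalization constraint gives π = (0.2736, 0.2605, 0.2699, 0.1960).
So the stationary probability of state V is 0.2736.

0.2736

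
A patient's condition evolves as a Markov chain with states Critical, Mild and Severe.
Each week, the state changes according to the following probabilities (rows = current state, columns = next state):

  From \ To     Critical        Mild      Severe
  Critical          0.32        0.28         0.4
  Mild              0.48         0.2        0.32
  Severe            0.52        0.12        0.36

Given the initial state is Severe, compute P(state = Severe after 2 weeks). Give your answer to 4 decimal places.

0.3760

Sum over the intermediate state after 1 week:
P = P(Severe→Critical)·P(Critical→Severe) + P(Severe→Mild)·P(Mild→Severe) + P(Severe→Severe)·P(Severe→Severe)
  = 0.52×0.4 + 0.12×0.32 + 0.36×0.36
  = 0.2080 + 0.0384 + 0.1296 = 0.3760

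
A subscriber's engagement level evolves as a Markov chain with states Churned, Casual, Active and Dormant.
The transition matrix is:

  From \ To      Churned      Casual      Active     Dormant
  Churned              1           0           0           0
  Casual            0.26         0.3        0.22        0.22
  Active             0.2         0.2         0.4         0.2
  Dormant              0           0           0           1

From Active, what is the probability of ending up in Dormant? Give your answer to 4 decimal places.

Let h(s) be the probability of absorption at Dormant starting from transient state s. Then h(Dormant) = 1 and h(Churned) = 0. By first-step analysis:
h(Casual) = 0.26·0 + 0.3·h(Casual) + 0.22·h(Active) + 0.22·1
h(Active) = 0.2·0 + 0.2·h(Casual) + 0.4·h(Active) + 0.2·1
Solving: h(Casual) = 0.4681, h(Active) = 0.4894.
Starting from Active, the probability is 0.4894.

0.4894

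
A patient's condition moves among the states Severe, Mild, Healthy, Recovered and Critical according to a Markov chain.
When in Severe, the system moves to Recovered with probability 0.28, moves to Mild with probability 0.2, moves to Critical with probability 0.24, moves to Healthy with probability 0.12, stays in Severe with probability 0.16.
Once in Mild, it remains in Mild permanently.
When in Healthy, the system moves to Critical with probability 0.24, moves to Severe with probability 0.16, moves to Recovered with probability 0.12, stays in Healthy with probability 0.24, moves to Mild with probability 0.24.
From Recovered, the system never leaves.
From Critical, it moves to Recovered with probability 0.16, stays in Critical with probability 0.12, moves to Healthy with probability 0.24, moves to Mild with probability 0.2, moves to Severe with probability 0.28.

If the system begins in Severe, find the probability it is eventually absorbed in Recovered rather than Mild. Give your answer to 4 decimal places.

0.5244

Let h(s) be the probability of absorption at Recovered starting from transient state s. Then h(Recovered) = 1 and h(Mild) = 0. By first-step analysis:
h(Severe) = 0.16·h(Severe) + 0.2·0 + 0.12·h(Healthy) + 0.28·1 + 0.24·h(Critical)
h(Healthy) = 0.16·h(Severe) + 0.24·0 + 0.24·h(Healthy) + 0.12·1 + 0.24·h(Critical)
h(Critical) = 0.28·h(Severe) + 0.2·0 + 0.24·h(Healthy) + 0.16·1 + 0.12·h(Critical)
Solving: h(Severe) = 0.5244, h(Healthy) = 0.4141, h(Critical) = 0.4616.
Starting from Severe, the probability is 0.5244.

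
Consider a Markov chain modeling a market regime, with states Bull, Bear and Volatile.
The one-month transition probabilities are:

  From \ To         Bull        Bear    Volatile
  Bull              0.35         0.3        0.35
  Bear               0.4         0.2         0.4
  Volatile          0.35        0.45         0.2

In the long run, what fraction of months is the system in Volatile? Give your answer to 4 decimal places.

Let the stationary distribution be π with π = πP and π_1 + π_2 + π_3 = 1.
π_1 = 0.35·π_1 + 0.4·π_2 + 0.35·π_3
π_2 = 0.3·π_1 + 0.2·π_2 + 0.45·π_3
Solving with the normalization constraint gives π = (0.3658, 0.3161, 0.3181).
So the stationary probability of Volatile is 0.3181.

0.3181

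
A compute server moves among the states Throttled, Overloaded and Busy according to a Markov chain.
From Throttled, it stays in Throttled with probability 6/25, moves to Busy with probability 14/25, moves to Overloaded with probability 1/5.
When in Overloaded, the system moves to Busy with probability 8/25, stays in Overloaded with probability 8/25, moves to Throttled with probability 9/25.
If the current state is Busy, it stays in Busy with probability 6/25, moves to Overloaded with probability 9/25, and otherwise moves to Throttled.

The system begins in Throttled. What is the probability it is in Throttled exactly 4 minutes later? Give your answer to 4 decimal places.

Propagate the distribution vector 4 minutes from Throttled.
After 0 minutes: (1.0000, 0.0000, 0.0000)
After 1 minute: (0.2400, 0.2000, 0.5600)
After 2 minutes: (0.3536, 0.3136, 0.3328)
After 3 minutes: (0.3309, 0.2909, 0.3782)
After 4 minutes: (0.3354, 0.2954, 0.3692)
P(in Throttled after 4 minutes) = 0.3354

0.3354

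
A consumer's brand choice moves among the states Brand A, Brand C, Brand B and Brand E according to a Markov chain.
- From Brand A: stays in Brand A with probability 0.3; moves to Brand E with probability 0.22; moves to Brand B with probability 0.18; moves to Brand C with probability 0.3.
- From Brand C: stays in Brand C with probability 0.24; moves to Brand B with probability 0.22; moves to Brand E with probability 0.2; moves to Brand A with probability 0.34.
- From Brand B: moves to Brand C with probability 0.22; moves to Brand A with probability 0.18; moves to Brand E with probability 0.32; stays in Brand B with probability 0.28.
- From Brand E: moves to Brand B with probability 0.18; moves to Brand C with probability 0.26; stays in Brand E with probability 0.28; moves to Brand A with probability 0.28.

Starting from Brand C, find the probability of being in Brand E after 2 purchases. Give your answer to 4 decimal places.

Propagate the distribution vector 2 purchases from Brand C.
After 0 purchases: (0.0000, 1.0000, 0.0000, 0.0000)
After 1 purchase: (0.3400, 0.2400, 0.2200, 0.2000)
After 2 purchases: (0.2792, 0.2600, 0.2116, 0.2492)
P(in Brand E after 2 purchases) = 0.2492

0.2492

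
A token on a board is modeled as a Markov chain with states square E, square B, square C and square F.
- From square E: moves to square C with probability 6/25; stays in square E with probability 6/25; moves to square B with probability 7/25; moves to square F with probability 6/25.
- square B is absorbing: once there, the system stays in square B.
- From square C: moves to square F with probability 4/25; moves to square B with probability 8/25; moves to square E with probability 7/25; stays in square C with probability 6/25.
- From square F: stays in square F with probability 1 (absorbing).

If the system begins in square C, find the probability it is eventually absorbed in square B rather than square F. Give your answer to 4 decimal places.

Let h(s) be the probability of absorption at square B starting from transient state s. Then h(square B) = 1 and h(square F) = 0. By first-step analysis:
h(square E) = 0.24·h(square E) + 0.28·1 + 0.24·h(square C) + 0.24·0
h(square C) = 0.28·h(square E) + 0.32·1 + 0.24·h(square C) + 0.16·0
Solving: h(square E) = 0.5674, h(square C) = 0.6301.
Starting from square C, the probability is 0.6301.

0.6301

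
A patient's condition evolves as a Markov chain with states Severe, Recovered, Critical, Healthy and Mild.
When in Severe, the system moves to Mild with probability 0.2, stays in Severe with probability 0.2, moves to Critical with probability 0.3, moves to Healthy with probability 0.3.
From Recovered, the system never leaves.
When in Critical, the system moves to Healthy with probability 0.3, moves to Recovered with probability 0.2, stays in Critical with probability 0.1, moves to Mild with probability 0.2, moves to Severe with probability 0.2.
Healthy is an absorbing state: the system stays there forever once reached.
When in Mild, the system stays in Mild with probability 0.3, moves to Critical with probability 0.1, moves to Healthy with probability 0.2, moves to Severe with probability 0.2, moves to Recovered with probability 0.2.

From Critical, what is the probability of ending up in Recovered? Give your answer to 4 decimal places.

Let h(s) be the probability of absorption at Recovered starting from transient state s. Then h(Recovered) = 1 and h(Healthy) = 0. By first-step analysis:
h(Severe) = 0.2·h(Severe) + 0.3·h(Critical) + 0.3·0 + 0.2·h(Mild)
h(Critical) = 0.2·h(Severe) + 0.2·1 + 0.1·h(Critical) + 0.3·0 + 0.2·h(Mild)
h(Mild) = 0.2·h(Severe) + 0.2·1 + 0.1·h(Critical) + 0.2·0 + 0.3·h(Mild)
Solving: h(Severe) = 0.2386, h(Critical) = 0.3655, h(Mild) = 0.4061.
Starting from Critical, the probability is 0.3655.

0.3655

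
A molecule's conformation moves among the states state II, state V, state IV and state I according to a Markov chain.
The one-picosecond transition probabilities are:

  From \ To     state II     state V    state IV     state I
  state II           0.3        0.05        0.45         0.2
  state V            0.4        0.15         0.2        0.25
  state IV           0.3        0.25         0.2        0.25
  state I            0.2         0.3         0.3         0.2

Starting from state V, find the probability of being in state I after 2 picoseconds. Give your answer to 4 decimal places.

Propagate the distribution vector 2 picoseconds from state V.
After 0 picoseconds: (0.0000, 1.0000, 0.0000, 0.0000)
After 1 picosecond: (0.4000, 0.1500, 0.2000, 0.2500)
After 2 picoseconds: (0.2900, 0.1675, 0.3250, 0.2175)
P(in state I after 2 picoseconds) = 0.2175

0.2175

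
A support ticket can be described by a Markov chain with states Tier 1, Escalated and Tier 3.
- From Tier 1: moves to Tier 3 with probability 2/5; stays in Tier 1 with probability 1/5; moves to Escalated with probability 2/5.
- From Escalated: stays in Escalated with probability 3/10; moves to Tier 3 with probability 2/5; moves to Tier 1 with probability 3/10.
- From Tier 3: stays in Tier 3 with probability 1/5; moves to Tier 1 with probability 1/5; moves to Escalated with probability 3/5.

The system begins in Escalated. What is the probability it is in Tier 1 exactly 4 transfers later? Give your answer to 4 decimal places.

0.2419

Propagate the distribution vector 4 transfers from Escalated.
After 0 transfers: (0.0000, 1.0000, 0.0000)
After 1 transfer: (0.3000, 0.3000, 0.4000)
After 2 transfers: (0.2300, 0.4500, 0.3200)
After 3 transfers: (0.2450, 0.4190, 0.3360)
After 4 transfers: (0.2419, 0.4253, 0.3328)
P(in Tier 1 after 4 transfers) = 0.2419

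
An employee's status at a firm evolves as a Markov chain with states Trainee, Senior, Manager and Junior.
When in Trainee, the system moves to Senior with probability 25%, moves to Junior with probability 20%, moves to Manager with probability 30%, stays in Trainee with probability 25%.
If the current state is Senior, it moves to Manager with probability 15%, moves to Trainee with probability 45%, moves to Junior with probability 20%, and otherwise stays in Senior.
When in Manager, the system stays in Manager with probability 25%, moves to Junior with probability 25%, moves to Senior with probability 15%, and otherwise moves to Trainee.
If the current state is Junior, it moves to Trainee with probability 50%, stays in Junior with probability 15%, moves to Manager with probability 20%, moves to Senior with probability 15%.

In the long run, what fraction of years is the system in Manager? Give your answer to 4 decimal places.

0.2385

Let the stationary distribution be π with π = πP and π_1 + π_2 + π_3 + π_4 = 1.
π_1 = 0.25·π_1 + 0.45·π_2 + 0.35·π_3 + 0.5·π_4
π_2 = 0.25·π_1 + 0.2·π_2 + 0.15·π_3 + 0.15·π_4
π_3 = 0.3·π_1 + 0.15·π_2 + 0.25·π_3 + 0.2·π_4
Solving with the normalization constraint gives π = (0.3635, 0.1962, 0.2385, 0.2018).
So the stationary probability of Manager is 0.2385.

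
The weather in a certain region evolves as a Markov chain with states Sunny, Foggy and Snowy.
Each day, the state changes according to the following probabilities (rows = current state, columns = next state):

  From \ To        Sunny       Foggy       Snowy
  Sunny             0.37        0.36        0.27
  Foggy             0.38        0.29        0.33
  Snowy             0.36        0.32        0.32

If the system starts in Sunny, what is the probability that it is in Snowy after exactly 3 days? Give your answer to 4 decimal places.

Propagate the distribution vector 3 days from Sunny.
After 0 days: (1.0000, 0.0000, 0.0000)
After 1 day: (0.3700, 0.3600, 0.2700)
After 2 days: (0.3709, 0.3240, 0.3051)
After 3 days: (0.3702, 0.3251, 0.3047)
P(in Snowy after 3 days) = 0.3047

0.3047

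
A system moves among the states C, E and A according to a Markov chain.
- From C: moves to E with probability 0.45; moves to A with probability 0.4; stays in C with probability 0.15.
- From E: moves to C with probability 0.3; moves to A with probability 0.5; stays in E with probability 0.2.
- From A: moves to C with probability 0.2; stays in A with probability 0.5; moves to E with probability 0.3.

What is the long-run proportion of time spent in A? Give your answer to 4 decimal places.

0.4781

Let the stationary distribution be π with π = πP and π_1 + π_2 + π_3 = 1.
π_1 = 0.15·π_1 + 0.3·π_2 + 0.2·π_3
π_2 = 0.45·π_1 + 0.2·π_2 + 0.3·π_3
Solving with the normalization constraint gives π = (0.2193, 0.3026, 0.4781).
So the stationary probability of A is 0.4781.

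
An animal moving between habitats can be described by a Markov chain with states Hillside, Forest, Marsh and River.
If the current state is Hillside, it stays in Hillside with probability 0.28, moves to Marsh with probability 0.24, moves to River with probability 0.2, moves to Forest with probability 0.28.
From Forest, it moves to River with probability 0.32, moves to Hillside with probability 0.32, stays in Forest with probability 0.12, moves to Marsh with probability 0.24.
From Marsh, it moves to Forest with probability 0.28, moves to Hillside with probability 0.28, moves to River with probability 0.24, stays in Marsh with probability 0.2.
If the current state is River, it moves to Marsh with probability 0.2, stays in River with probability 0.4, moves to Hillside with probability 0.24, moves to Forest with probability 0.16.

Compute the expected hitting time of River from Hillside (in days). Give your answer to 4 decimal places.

Let t(s) be the expected number of days to first reach River from state s, with t(River) = 0. Conditioning on the first day:
t(Hillside) = 1 + 0.28·t(Hillside) + 0.28·t(Forest) + 0.24·t(Marsh)
t(Forest) = 1 + 0.32·t(Hillside) + 0.12·t(Forest) + 0.24·t(Marsh)
t(Marsh) = 1 + 0.28·t(Hillside) + 0.28·t(Forest) + 0.2·t(Marsh)
Solving: t(Hillside) = 4.1982, t(Forest) = 3.7639, t(Marsh) = 4.0367.
Expected days from Hillside to River: 4.1982.

4.1982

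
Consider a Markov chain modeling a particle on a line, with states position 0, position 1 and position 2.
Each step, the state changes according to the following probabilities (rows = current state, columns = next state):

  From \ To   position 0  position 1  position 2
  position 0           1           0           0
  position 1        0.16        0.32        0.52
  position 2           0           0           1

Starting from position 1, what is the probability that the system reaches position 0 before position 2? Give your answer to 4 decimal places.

Let h(s) be the probability of absorption at position 0 starting from transient state s. Then h(position 0) = 1 and h(position 2) = 0. By first-step analysis:
h(position 1) = 0.16·1 + 0.32·h(position 1) + 0.52·0
Solving: h(position 1) = 0.2353.
Starting from position 1, the probability is 0.2353.

0.2353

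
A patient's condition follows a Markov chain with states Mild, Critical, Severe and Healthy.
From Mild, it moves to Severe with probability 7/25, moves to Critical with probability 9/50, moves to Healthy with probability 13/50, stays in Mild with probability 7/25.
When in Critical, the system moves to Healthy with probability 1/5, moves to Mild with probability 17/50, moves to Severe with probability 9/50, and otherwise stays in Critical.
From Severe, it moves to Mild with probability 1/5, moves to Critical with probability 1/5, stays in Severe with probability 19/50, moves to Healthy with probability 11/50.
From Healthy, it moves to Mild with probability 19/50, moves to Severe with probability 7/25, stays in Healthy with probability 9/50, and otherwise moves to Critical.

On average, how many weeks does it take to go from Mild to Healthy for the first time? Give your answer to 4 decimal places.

Let t(s) be the expected number of weeks to first reach Healthy from state s, with t(Healthy) = 0. Conditioning on the first week:
t(Mild) = 1 + 0.28·t(Mild) + 0.18·t(Critical) + 0.28·t(Severe)
t(Critical) = 1 + 0.34·t(Mild) + 0.28·t(Critical) + 0.18·t(Severe)
t(Severe) = 1 + 0.2·t(Mild) + 0.2·t(Critical) + 0.38·t(Severe)
Solving: t(Mild) = 4.2357, t(Critical) = 4.4965, t(Severe) = 4.4297.
Expected weeks from Mild to Healthy: 4.2357.

4.2357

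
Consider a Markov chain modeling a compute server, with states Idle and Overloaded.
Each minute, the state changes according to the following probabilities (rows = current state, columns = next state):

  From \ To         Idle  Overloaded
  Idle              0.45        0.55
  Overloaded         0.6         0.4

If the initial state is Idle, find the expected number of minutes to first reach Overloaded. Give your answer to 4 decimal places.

1.8182

Let t(s) be the expected number of minutes to first reach Overloaded from state s, with t(Overloaded) = 0. Conditioning on the first minute:
t(Idle) = 1 + 0.45·t(Idle)
Solving: t(Idle) = 1.8182.
Expected minutes from Idle to Overloaded: 1.8182.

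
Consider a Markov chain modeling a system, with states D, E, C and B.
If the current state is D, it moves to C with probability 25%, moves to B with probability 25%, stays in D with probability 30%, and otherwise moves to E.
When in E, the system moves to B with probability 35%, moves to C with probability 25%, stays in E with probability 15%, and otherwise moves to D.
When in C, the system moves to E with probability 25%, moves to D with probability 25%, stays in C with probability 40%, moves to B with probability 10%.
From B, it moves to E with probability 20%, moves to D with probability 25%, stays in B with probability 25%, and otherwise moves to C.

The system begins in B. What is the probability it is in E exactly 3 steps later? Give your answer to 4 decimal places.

Propagate the distribution vector 3 steps from B.
After 0 steps: (0.0000, 0.0000, 0.0000, 1.0000)
After 1 step: (0.2500, 0.2000, 0.3000, 0.2500)
After 2 steps: (0.2625, 0.2050, 0.3075, 0.2250)
After 3 steps: (0.2631, 0.2051, 0.3074, 0.2244)
P(in E after 3 steps) = 0.2051

0.2051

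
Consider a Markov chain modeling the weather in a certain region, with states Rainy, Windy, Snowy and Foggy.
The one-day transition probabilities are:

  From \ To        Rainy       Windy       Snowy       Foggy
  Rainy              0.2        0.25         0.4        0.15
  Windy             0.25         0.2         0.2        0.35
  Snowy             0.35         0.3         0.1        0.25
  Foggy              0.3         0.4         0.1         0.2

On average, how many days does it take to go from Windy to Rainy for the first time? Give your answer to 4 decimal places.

Let t(s) be the expected number of days to first reach Rainy from state s, with t(Rainy) = 0. Conditioning on the first day:
t(Windy) = 1 + 0.2·t(Windy) + 0.2·t(Snowy) + 0.35·t(Foggy)
t(Snowy) = 1 + 0.3·t(Windy) + 0.1·t(Snowy) + 0.25·t(Foggy)
t(Foggy) = 1 + 0.4·t(Windy) + 0.1·t(Snowy) + 0.2·t(Foggy)
Solving: t(Windy) = 3.5704, t(Snowy) = 3.2575, t(Foggy) = 3.4424.
Expected days from Windy to Rainy: 3.5704.

3.5704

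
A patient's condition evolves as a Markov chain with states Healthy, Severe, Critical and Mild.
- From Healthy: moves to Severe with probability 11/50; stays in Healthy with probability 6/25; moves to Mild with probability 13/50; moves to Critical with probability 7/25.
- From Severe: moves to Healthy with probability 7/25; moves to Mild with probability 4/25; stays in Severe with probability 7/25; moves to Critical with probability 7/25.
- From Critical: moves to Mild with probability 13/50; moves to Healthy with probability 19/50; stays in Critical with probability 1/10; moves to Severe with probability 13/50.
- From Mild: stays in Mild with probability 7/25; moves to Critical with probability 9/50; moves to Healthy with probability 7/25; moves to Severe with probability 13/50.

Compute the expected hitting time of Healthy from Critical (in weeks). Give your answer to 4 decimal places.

3.0336

Let t(s) be the expected number of weeks to first reach Healthy from state s, with t(Healthy) = 0. Conditioning on the first week:
t(Severe) = 1 + 0.28·t(Severe) + 0.28·t(Critical) + 0.16·t(Mild)
t(Critical) = 1 + 0.26·t(Severe) + 0.1·t(Critical) + 0.26·t(Mild)
t(Mild) = 1 + 0.26·t(Severe) + 0.18·t(Critical) + 0.28·t(Mild)
Solving: t(Severe) = 3.3115, t(Critical) = 3.0336, t(Mild) = 3.3431.
Expected weeks from Critical to Healthy: 3.0336.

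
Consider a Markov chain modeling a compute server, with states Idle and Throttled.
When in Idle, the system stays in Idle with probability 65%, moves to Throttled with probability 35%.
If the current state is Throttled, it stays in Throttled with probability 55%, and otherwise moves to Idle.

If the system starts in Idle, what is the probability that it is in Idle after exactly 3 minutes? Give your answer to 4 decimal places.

0.5660

Propagate the distribution vector 3 minutes from Idle.
After 0 minutes: (1.0000, 0.0000)
After 1 minute: (0.6500, 0.3500)
After 2 minutes: (0.5800, 0.4200)
After 3 minutes: (0.5660, 0.4340)
P(in Idle after 3 minutes) = 0.5660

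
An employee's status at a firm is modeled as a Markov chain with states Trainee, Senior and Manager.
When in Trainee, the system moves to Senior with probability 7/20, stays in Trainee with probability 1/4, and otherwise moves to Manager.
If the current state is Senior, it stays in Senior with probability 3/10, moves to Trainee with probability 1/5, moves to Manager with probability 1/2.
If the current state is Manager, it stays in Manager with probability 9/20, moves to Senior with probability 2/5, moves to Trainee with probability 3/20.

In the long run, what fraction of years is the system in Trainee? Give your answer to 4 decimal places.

Let the stationary distribution be π with π = πP and π_1 + π_2 + π_3 = 1.
π_1 = 0.25·π_1 + 0.2·π_2 + 0.15·π_3
π_2 = 0.35·π_1 + 0.3·π_2 + 0.4·π_3
Solving with the normalization constraint gives π = (0.1864, 0.3552, 0.4584).
So the stationary probability of Trainee is 0.1864.

0.1864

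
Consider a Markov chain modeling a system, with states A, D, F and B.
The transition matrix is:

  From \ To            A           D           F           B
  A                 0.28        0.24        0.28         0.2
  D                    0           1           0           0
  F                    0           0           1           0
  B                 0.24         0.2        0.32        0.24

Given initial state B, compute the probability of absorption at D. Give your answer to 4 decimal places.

0.4038

Let h(s) be the probability of absorption at D starting from transient state s. Then h(D) = 1 and h(F) = 0. By first-step analysis:
h(A) = 0.28·h(A) + 0.24·1 + 0.28·0 + 0.2·h(B)
h(B) = 0.24·h(A) + 0.2·1 + 0.32·0 + 0.24·h(B)
Solving: h(A) = 0.4455, h(B) = 0.4038.
Starting from B, the probability is 0.4038.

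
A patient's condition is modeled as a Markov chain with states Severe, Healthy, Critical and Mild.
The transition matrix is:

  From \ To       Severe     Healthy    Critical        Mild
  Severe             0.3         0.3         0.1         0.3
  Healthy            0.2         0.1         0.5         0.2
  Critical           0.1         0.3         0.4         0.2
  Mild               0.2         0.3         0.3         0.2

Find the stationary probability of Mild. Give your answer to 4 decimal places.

0.2184

Let the stationary distribution be π with π = πP and π_1 + π_2 + π_3 + π_4 = 1.
π_1 = 0.3·π_1 + 0.2·π_2 + 0.1·π_3 + 0.2·π_4
π_2 = 0.3·π_1 + 0.1·π_2 + 0.3·π_3 + 0.3·π_4
π_3 = 0.1·π_1 + 0.5·π_2 + 0.4·π_3 + 0.3·π_4
Solving with the normalization constraint gives π = (0.1835, 0.2500, 0.3481, 0.2184).
So the stationary probability of Mild is 0.2184.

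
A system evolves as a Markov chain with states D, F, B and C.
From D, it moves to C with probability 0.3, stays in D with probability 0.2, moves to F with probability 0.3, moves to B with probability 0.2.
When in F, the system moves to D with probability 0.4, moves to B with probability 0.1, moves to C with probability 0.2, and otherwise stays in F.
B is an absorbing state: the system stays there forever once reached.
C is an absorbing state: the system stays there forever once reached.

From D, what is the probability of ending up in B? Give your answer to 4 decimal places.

0.3864

Let h(s) be the probability of absorption at B starting from transient state s. Then h(B) = 1 and h(C) = 0. By first-step analysis:
h(D) = 0.2·h(D) + 0.3·h(F) + 0.2·1 + 0.3·0
h(F) = 0.4·h(D) + 0.3·h(F) + 0.1·1 + 0.2·0
Solving: h(D) = 0.3864, h(F) = 0.3636.
Starting from D, the probability is 0.3864.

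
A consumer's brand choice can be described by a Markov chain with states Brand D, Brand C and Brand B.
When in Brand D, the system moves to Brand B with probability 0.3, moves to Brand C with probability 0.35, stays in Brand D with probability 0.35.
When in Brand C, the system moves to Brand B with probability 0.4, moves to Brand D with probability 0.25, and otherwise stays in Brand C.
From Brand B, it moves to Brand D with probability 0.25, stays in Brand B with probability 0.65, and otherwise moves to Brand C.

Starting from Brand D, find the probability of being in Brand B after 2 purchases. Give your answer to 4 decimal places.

0.4400

Sum over the intermediate state after 1 purchase:
P = P(Brand D→Brand D)·P(Brand D→Brand B) + P(Brand D→Brand C)·P(Brand C→Brand B) + P(Brand D→Brand B)·P(Brand B→Brand B)
  = 0.35×0.3 + 0.35×0.4 + 0.3×0.65
  = 0.1050 + 0.1400 + 0.1950 = 0.4400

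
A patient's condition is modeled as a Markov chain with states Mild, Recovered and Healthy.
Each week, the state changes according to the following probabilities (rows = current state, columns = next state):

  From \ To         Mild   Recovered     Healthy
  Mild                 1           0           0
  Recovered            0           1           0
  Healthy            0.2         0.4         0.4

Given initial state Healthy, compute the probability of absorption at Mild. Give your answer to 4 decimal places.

0.3333

Let h(s) be the probability of absorption at Mild starting from transient state s. Then h(Mild) = 1 and h(Recovered) = 0. By first-step analysis:
h(Healthy) = 0.2·1 + 0.4·0 + 0.4·h(Healthy)
Solving: h(Healthy) = 0.3333.
Starting from Healthy, the probability is 0.3333.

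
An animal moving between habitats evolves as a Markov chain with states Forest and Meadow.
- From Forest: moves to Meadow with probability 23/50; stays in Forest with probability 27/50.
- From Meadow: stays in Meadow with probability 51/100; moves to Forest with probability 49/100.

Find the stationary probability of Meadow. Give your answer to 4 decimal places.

0.4842

Let the stationary distribution be π with π = πP and π_1 + π_2 = 1.
π_1 = 0.54·π_1 + 0.49·π_2
Solving with the normalization constraint gives π = (0.5158, 0.4842).
So the stationary probability of Meadow is 0.4842.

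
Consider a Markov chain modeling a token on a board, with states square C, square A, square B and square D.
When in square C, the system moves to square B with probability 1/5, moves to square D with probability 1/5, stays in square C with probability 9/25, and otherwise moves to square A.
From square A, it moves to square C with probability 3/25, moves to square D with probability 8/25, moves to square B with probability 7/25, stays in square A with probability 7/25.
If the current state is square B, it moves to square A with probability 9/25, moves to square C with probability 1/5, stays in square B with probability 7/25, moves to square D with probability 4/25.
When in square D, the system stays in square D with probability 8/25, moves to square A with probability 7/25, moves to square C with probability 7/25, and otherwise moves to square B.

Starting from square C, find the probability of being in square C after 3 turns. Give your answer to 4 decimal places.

0.2378

Propagate the distribution vector 3 turns from square C.
After 0 turns: (1.0000, 0.0000, 0.0000, 0.0000)
After 1 turn: (0.3600, 0.2400, 0.2000, 0.2000)
After 2 turns: (0.2544, 0.2816, 0.2192, 0.2448)
After 3 turns: (0.2378, 0.2874, 0.2205, 0.2544)
P(in square C after 3 turns) = 0.2378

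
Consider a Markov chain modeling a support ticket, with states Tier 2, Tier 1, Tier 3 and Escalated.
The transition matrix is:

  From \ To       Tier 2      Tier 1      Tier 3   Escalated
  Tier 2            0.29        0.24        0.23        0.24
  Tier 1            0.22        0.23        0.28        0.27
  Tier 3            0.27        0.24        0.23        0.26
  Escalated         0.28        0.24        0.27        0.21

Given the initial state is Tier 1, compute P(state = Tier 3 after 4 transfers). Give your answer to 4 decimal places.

0.2517

Propagate the distribution vector 4 transfers from Tier 1.
After 0 transfers: (0.0000, 1.0000, 0.0000, 0.0000)
After 1 transfer: (0.2200, 0.2300, 0.2800, 0.2700)
After 2 transfers: (0.2656, 0.2377, 0.2523, 0.2444)
After 3 transfers: (0.2659, 0.2376, 0.2517, 0.2448)
After 4 transfers: (0.2659, 0.2376, 0.2517, 0.2448)
P(in Tier 3 after 4 transfers) = 0.2517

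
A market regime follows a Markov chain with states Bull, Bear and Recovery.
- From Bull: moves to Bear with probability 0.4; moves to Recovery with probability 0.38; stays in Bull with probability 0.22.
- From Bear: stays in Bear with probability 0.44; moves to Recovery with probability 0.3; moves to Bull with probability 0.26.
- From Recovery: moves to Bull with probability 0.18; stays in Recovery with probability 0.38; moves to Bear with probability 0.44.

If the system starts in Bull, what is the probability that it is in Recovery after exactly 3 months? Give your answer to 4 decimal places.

0.3455

Propagate the distribution vector 3 months from Bull.
After 0 months: (1.0000, 0.0000, 0.0000)
After 1 month: (0.2200, 0.4000, 0.3800)
After 2 months: (0.2208, 0.4312, 0.3480)
After 3 months: (0.2233, 0.4312, 0.3455)
P(in Recovery after 3 months) = 0.3455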